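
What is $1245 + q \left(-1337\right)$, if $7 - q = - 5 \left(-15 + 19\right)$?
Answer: $-34854$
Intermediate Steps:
$q = 27$ ($q = 7 - - 5 \left(-15 + 19\right) = 7 - \left(-5\right) 4 = 7 - -20 = 7 + 20 = 27$)
$1245 + q \left(-1337\right) = 1245 + 27 \left(-1337\right) = 1245 - 36099 = -34854$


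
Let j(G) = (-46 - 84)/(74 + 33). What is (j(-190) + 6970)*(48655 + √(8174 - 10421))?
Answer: 36280087300/107 + 745660*I*√2247/107 ≈ 3.3907e+8 + 3.3034e+5*I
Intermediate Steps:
j(G) = -130/107
(j(-190) + 6970)*(48655 + √(8174 - 10421)) = (-130/107 + 6970)*(48655 + √(8174 - 10421)) = 745660*(48655 + √(-2247))/107 = 745660*(48655 + I*√2247)/107 = 36280087300/107 + 745660*I*√2247/107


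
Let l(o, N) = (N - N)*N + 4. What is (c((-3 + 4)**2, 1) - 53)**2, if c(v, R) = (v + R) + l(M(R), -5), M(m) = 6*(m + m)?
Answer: 2209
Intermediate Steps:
M(m) = 12*m (M(m) = 6*(2*m) = 12*m)
l(o, N) = 4 (l(o, N) = 0*N + 4 = 0 + 4 = 4)
c(v, R) = 4 + R + v (c(v, R) = (v + R) + 4 = (R + v) + 4 = 4 + R + v)
(c((-3 + 4)**2, 1) - 53)**2 = ((4 + 1 + (-3 + 4)**2) - 53)**2 = ((4 + 1 + 1**2) - 53)**2 = ((4 + 1 + 1) - 53)**2 = (6 - 53)**2 = (-47)**2 = 2209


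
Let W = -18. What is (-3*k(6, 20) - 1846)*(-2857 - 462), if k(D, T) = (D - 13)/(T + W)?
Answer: 12184049/2 ≈ 6.0920e+6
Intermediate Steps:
k(D, T) = (-13 + D)/(-18 + T) (k(D, T) = (D - 13)/(T - 18) = (-13 + D)/(-18 + T))
(-3*k(6, 20) - 1846)*(-2857 - 462) = (-3*(-13 + 6)/(-18 + 20) - 1846)*(-2857 - 462) = (-3*(-7)/2 - 1846)*(-3319) = (-3*(-7/2) - 1846)*(-3319) = (21/2 - 1846)*(-3319) = -3671/2*(-3319) = 12184049/2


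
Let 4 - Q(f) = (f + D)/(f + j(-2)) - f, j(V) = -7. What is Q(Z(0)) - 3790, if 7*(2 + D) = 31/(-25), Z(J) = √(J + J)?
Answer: -4638231/1225 ≈ -3786.3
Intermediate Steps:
Z(J) = √2*√J (Z(J) = √(2*J) = √2*√J)
D = -381/175 (D = -2 + (31/(-25))/7 = -2 + (31*(-1/25))/7 = -2 + (⅐)*(-31/25) = -2 - 31/175 = -381/175 ≈ -2.1771)
Q(f) = 4 + f - (-381/175 + f)/(-7 + f) (Q(f) = 4 - ((f - 381/175)/(f - 7) - f) = 4 - ((-381/175 + f)/(-7 + f) - f) = 4 - (-f + (-381/175 + f)/(-7 + f)) = 4 + (f - (-381/175 + f)/(-7 + f)) = 4 + f - (-381/175 + f)/(-7 + f))
Q(Z(0)) - 3790 = (-4519/175 + (√2*√0)² - 4*√2*√0)/(-7 + √2*√0) - 3790 = (-4519/175 + (√2*0)² - 4*√2*0)/(-7 + √2*0) - 3790 = (-4519/175 + 0² - 4*0)/(-7 + 0) - 3790 = (-4519/175 + 0 + 0)/(-7) - 3790 = -⅐*(-4519/175) - 3790 = 4519/1225 - 3790 = -4638231/1225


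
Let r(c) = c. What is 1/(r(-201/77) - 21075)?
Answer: -77/1622976 ≈ -4.7444e-5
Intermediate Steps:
1/(r(-201/77) - 21075) = 1/(-201/77 - 21075) = 1/(-1622976/77) = -77/1622976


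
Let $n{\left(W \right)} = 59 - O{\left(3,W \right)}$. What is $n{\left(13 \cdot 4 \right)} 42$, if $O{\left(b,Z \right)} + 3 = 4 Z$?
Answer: $-6132$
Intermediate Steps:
$O{\left(b,Z \right)} = -3 + 4 Z$
$n{\left(W \right)} = 62 - 4 W$ ($n{\left(W \right)} = 59 - \left(-3 + 4 W\right) = 62 - 4 W$)
$n{\left(13 \cdot 4 \right)} 42 = \left(62 - 4 \cdot 13 \cdot 4\right) 42 = \left(62 - 208\right) 42 = \left(-146\right) 42 = -6132$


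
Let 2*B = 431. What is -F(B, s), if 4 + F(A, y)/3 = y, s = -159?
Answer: 489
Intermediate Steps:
B = 431/2 (B = (½)*431 = 431/2 ≈ 215.50)
F(A, y) = -12 + 3*y
-F(B, s) = -(-12 + 3*(-159)) = -(-12 - 477) = -1*(-489) = 489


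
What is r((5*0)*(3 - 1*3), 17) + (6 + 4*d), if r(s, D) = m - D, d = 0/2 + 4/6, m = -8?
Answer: -49/3 ≈ -16.333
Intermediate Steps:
d = ⅔ (d = 0*(½) + 4*(⅙) = 0 + ⅔ = ⅔ ≈ 0.66667)
r(s, D) = -8 - D
r((5*0)*(3 - 1*3), 17) + (6 + 4*d) = (-8 - 1*17) + (6 + 4*(⅔)) = (-8 - 17) + (6 + 8/3) = -25 + 26/3 = -49/3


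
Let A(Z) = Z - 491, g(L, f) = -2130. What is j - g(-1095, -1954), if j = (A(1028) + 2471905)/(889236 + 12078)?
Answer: 961135631/450657 ≈ 2132.7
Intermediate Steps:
A(Z) = -491 + Z
j = 1236221/450657 (j = ((-491 + 1028) + 2471905)/(889236 + 12078) = (537 + 2471905)/901314 = 2472442*(1/901314) = 1236221/450657 ≈ 2.7432)
j - g(-1095, -1954) = 1236221/450657 - 1*(-2130) = 1236221/450657 + 2130 = 961135631/450657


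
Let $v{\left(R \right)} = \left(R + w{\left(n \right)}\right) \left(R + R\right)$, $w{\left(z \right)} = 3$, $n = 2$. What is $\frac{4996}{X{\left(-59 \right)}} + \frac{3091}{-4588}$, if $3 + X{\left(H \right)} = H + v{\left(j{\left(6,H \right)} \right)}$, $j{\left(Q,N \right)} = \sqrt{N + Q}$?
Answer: $\frac{- 11720468 i - 9273 \sqrt{53}}{13764 \left(\sqrt{53} + 28 i\right)} \approx -28.529 - 7.2424 i$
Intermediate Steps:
$v{\left(R \right)} = 2 R \left(3 + R\right)$ ($v{\left(R \right)} = \left(R + 3\right) \left(R + R\right) = \left(3 + R\right) 2 R = 2 R \left(3 + R\right)$)
$X{\left(H \right)} = -3 + H + 2 \sqrt{6 + H} \left(3 + \sqrt{6 + H}\right)$ ($X{\left(H \right)} = -3 + \left(H + 2 \sqrt{H + 6} \left(3 + \sqrt{H + 6}\right)\right) = -3 + \left(H + 2 \sqrt{6 + H} \left(3 + \sqrt{6 + H}\right)\right) = -3 + H + 2 \sqrt{6 + H} \left(3 + \sqrt{6 + H}\right)$)
$\frac{4996}{X{\left(-59 \right)}} + \frac{3091}{-4588} = \frac{4996}{9 + 3 \left(-59\right) + 6 \sqrt{6 - 59}} + \frac{3091}{-4588} = \frac{4996}{9 - 177 + 6 \sqrt{-53}} + 3091 \left(- \frac{1}{4588}\right) = \frac{4996}{9 - 177 + 6 i \sqrt{53}} - \frac{3091}{4588} = \frac{4996}{-168 + 6 i \sqrt{53}} - \frac{3091}{4588} = - \frac{3091}{4588} + \frac{4996}{-168 + 6 i \sqrt{53}}$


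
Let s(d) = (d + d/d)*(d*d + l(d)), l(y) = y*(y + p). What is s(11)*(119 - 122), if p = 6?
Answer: -11088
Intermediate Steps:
l(y) = y*(6 + y) (l(y) = y*(y + 6) = y*(6 + y))
s(d) = (1 + d)*(d**2 + d*(6 + d)) (s(d) = (d + d/d)*(d*d + d*(6 + d)) = (d + 1)*(d**2 + d*(6 + d)) = (1 + d)*(d**2 + d*(6 + d)))
s(11)*(119 - 122) = (2*11*(3 + 11**2 + 4*11))*(119 - 122) = (2*11*(3 + 121 + 44))*(-3) = (2*11*168)*(-3) = 3696*(-3) = -11088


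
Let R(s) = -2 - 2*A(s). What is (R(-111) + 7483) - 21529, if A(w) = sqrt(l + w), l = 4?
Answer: -14048 - 2*I*sqrt(107) ≈ -14048.0 - 20.688*I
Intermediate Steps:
A(w) = sqrt(4 + w)
R(s) = -2 - 2*sqrt(4 + s)
(R(-111) + 7483) - 21529 = ((-2 - 2*sqrt(4 - 111)) + 7483) - 21529 = ((-2 - 2*I*sqrt(107)) + 7483) - 21529 = (7481 - 2*I*sqrt(107)) - 21529 = -14048 - 2*I*sqrt(107)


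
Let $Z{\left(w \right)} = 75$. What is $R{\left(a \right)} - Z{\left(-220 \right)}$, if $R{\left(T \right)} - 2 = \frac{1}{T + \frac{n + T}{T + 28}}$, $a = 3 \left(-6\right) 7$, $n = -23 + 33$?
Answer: $- \frac{446517}{6116} \approx -73.008$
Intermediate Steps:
$n = 10$
$a = -126$ ($a = \left(-18\right) 7 = -126$)
$R{\left(T \right)} = 2 + \frac{1}{T + \frac{10 + T}{28 + T}}$ ($R{\left(T \right)} = 2 + \frac{1}{T + \frac{10 + T}{T + 28}} = 2 + \frac{1}{T + \frac{10 + T}{28 + T}}$)
$R{\left(a \right)} - Z{\left(-220 \right)} = \frac{48 + 2 \left(-126\right)^{2} + 59 \left(-126\right)}{10 + \left(-126\right)^{2} + 29 \left(-126\right)} - 75 = \frac{48 + 2 \cdot 15876 - 7434}{10 + 15876 - 3654} - 75 = \frac{48 + 31752 - 7434}{12232} - 75 = \frac{1}{12232} \cdot 24366 - 75 = \frac{12183}{6116} - 75 = - \frac{446517}{6116}$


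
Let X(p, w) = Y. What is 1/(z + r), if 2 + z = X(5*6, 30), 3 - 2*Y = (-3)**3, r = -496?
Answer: -1/483 ≈ -0.0020704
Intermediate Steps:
Y = 15 (Y = 3/2 - 1/2*(-3)**3 = 3/2 - 1/2*(-27) = 3/2 + 27/2 = 15)
X(p, w) = 15
z = 13 (z = -2 + 15 = 13)
1/(z + r) = 1/(13 - 496) = 1/(-483) = -1/483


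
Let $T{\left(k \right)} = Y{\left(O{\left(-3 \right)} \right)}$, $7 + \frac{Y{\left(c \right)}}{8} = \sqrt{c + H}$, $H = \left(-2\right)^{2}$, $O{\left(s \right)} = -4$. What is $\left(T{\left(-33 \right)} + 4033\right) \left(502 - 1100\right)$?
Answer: $-2378246$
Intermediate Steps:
$H = 4$
$Y{\left(c \right)} = -56 + 8 \sqrt{4 + c}$ ($Y{\left(c \right)} = -56 + 8 \sqrt{c + 4} = -56 + 8 \sqrt{4 + c}$)
$T{\left(k \right)} = -56$ ($T{\left(k \right)} = -56 + 8 \sqrt{4 - 4} = -56 + 8 \sqrt{0} = -56 + 8 \cdot 0 = -56 + 0 = -56$)
$\left(T{\left(-33 \right)} + 4033\right) \left(502 - 1100\right) = \left(-56 + 4033\right) \left(502 - 1100\right) = 3977 \left(-598\right) = -2378246$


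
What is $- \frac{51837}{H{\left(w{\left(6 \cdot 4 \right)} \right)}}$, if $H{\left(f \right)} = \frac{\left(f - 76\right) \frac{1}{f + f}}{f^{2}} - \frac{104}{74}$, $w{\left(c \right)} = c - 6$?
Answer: $\frac{11185595208}{304337} \approx 36754.0$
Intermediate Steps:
$w{\left(c \right)} = -6 + c$
$H{\left(f \right)} = - \frac{52}{37} + \frac{-76 + f}{2 f^{3}}$ ($H{\left(f \right)} = \frac{\left(-76 + f\right) \frac{1}{2 f}}{f^{2}} - \frac{52}{37} = \frac{\frac{1}{2} \frac{1}{f} \left(-76 + f\right)}{f^{2}} - \frac{52}{37} = \frac{-76 + f}{2 f^{3}} - \frac{52}{37} = - \frac{52}{37} + \frac{-76 + f}{2 f^{3}}$)
$- \frac{51837}{H{\left(w{\left(6 \cdot 4 \right)} \right)}} = - \frac{51837}{\frac{1}{74} \frac{1}{\left(-6 + 6 \cdot 4\right)^{3}} \left(-2812 - 104 \left(-6 + 6 \cdot 4\right)^{3} + 37 \left(-6 + 6 \cdot 4\right)\right)} = - \frac{51837}{\frac{1}{74} \frac{1}{\left(-6 + 24\right)^{3}} \left(-2812 - 104 \left(-6 + 24\right)^{3} + 37 \left(-6 + 24\right)\right)} = - \frac{51837}{\frac{1}{74} \cdot \frac{1}{5832} \left(-2812 - 104 \cdot 18^{3} + 37 \cdot 18\right)} = - \frac{51837}{\frac{1}{74} \cdot \frac{1}{5832} \left(-2812 - 606528 + 666\right)} = - \frac{51837}{\frac{1}{74} \cdot \frac{1}{5832} \left(-608674\right)} = - \frac{51837}{- \frac{304337}{215784}} = \left(-51837\right) \left(- \frac{215784}{304337}\right) = \frac{11185595208}{304337}$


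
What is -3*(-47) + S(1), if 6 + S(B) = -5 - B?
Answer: 129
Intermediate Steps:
S(B) = -11 - B (S(B) = -6 + (-5 - B) = -11 - B)
-3*(-47) + S(1) = -3*(-47) + (-11 - 1*1) = 141 + (-11 - 1) = 141 - 12 = 129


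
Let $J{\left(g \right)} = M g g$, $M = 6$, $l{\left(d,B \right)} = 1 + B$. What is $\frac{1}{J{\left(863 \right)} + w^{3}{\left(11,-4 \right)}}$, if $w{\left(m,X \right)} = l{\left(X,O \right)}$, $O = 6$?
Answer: $\frac{1}{4468957} \approx 2.2377 \cdot 10^{-7}$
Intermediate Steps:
$J{\left(g \right)} = 6 g^{2}$ ($J{\left(g \right)} = 6 g g = 6 g^{2}$)
$w{\left(m,X \right)} = 7$ ($w{\left(m,X \right)} = 1 + 6 = 7$)
$\frac{1}{J{\left(863 \right)} + w^{3}{\left(11,-4 \right)}} = \frac{1}{6 \cdot 863^{2} + 7^{3}} = \frac{1}{6 \cdot 744769 + 343} = \frac{1}{4468614 + 343} = \frac{1}{4468957}$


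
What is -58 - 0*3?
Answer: -58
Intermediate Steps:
-58 - 0*3 = -58 - 91*0 = -58 + 0 = -58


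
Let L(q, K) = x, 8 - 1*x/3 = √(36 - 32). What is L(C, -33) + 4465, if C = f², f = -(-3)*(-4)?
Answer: 4483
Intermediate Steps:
f = -12 (f = -1*12 = -12)
C = 144 (C = (-12)² = 144)
x = 18 (x = 24 - 3*√(36 - 32) = 24 - 3*√4 = 24 - 3*2 = 24 - 6 = 18)
L(q, K) = 18
L(C, -33) + 4465 = 18 + 4465 = 4483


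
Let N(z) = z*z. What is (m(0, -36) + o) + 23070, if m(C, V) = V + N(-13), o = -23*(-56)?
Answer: 24491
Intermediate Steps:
N(z) = z²
o = 1288
m(C, V) = 169 + V (m(C, V) = V + (-13)² = V + 169 = 169 + V)
(m(0, -36) + o) + 23070 = ((169 - 36) + 1288) + 23070 = (133 + 1288) + 23070 = 1421 + 23070 = 24491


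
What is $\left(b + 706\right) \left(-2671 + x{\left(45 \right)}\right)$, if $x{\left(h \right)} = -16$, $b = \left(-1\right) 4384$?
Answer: $9882786$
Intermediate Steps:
$b = -4384$
$\left(b + 706\right) \left(-2671 + x{\left(45 \right)}\right) = \left(-4384 + 706\right) \left(-2671 - 16\right) = \left(-3678\right) \left(-2687\right) = 9882786$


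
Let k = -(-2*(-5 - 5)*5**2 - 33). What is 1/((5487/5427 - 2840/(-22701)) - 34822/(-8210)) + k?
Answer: -141060597189601/302177279048 ≈ -466.81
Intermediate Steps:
k = -467 (k = -(-(-20)*25 - 33) = -(-2*(-250) - 33) = -(500 - 33) = -1*467 = -467)
1/((5487/5427 - 2840/(-22701)) - 34822/(-8210)) + k = 1/((5487/5427 - 2840/(-22701)) - 34822/(-8210)) - 467 = 1/((5487*(1/5427) - 2840*(-1/22701)) - 34822*(-1/8210)) - 467 = 1/((1829/1809 + 2840/22701) + 17411/4105) - 467 = 1/(15552563/13688703 + 17411/4105) - 467 = 1/(302177279048/56192125815) - 467 = 56192125815/302177279048 - 467 = -141060597189601/302177279048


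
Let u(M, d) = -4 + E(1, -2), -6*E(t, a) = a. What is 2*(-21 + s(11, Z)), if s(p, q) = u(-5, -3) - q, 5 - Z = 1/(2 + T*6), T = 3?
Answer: -1777/30 ≈ -59.233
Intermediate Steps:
E(t, a) = -a/6
u(M, d) = -11/3 (u(M, d) = -4 - ⅙*(-2) = -4 + ⅓ = -11/3)
Z = 99/20 (Z = 5 - 1/(2 + 3*6) = 5 - 1/(2 + 18) = 5 - 1/20 = 99/20 ≈ 4.9500)
s(p, q) = -11/3 - q
2*(-21 + s(11, Z)) = 2*(-21 + (-11/3 - 1*99/20)) = 2*(-21 + (-11/3 - 99/20)) = 2*(-21 - 517/60) = 2*(-1777/60) = -1777/30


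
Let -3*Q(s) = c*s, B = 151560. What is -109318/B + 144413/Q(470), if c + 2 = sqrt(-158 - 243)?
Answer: 204656897/53424900 + 144413*I*sqrt(401)/63450 ≈ 3.8307 + 45.577*I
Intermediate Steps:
c = -2 + I*sqrt(401) (c = -2 + sqrt(-158 - 243) = -2 + sqrt(-401) = -2 + I*sqrt(401) ≈ -2.0 + 20.025*I)
Q(s) = -s*(-2 + I*sqrt(401))/3 (Q(s) = -(-2 + I*sqrt(401))*s/3 = -s*(-2 + I*sqrt(401))/3)
-109318/B + 144413/Q(470) = -109318/151560 + 144413/(((1/3)*470*(2 - I*sqrt(401)))) = -109318*1/151560 + 144413/(940/3 - 470*I*sqrt(401)/3) = -54659/75780 + 144413/(940/3 - 470*I*sqrt(401)/3)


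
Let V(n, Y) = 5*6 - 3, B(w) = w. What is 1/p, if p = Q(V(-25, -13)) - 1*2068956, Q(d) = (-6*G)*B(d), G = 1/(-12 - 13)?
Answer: -25/51723738 ≈ -4.8334e-7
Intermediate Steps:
V(n, Y) = 27 (V(n, Y) = 30 - 3 = 27)
G = -1/25 (G = 1/(-25) = -1/25 ≈ -0.040000)
Q(d) = 6*d/25 (Q(d) = (-6*(-1/25))*d = 6*d/25)
p = -51723738/25 (p = (6/25)*27 - 1*2068956 = 162/25 - 2068956 = -51723738/25 ≈ -2.0690e+6)
1/p = 1/(-51723738/25) = -25/51723738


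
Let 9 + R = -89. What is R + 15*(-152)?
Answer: -2378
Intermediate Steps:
R = -98 (R = -9 - 89 = -98)
R + 15*(-152) = -98 + 15*(-152) = -98 - 2280 = -2378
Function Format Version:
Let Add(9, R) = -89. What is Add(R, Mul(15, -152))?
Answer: -2378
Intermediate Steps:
R = -98 (R = Add(-9, -89) = -98)
Add(R, Mul(15, -152)) = Add(-98, Mul(15, -152)) = Add(-98, -2280) = -2378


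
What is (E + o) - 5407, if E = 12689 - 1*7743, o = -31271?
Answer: -31732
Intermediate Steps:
E = 4946 (E = 12689 - 7743 = 4946)
(E + o) - 5407 = (4946 - 31271) - 5407 = -26325 - 5407 = -31732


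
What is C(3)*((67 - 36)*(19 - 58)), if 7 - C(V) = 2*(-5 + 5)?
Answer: -8463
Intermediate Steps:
C(V) = 7 (C(V) = 7 - 2*(-5 + 5) = 7 - 2*0 = 7 - 1*0 = 7 + 0 = 7)
C(3)*((67 - 36)*(19 - 58)) = 7*((67 - 36)*(19 - 58)) = 7*(31*(-39)) = 7*(-1209) = -8463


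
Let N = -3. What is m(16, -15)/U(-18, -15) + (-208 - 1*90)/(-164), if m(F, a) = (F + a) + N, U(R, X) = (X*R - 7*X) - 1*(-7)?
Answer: 28377/15662 ≈ 1.8118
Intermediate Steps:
U(R, X) = 7 - 7*X + R*X (U(R, X) = (R*X - 7*X) + 7 = (-7*X + R*X) + 7 = 7 - 7*X + R*X)
m(F, a) = -3 + F + a (m(F, a) = (F + a) - 3 = -3 + F + a)
m(16, -15)/U(-18, -15) + (-208 - 1*90)/(-164) = (-3 + 16 - 15)/(7 - 7*(-15) - 18*(-15)) + (-208 - 1*90)/(-164) = -2/(7 + 105 + 270) + (-208 - 90)*(-1/164) = -2/382 - 298*(-1/164) = -2*1/382 + 149/82 = -1/191 + 149/82 = 28377/15662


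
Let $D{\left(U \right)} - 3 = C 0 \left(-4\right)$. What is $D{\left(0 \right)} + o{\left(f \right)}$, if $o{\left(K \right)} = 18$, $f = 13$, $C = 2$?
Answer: $21$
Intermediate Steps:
$D{\left(U \right)} = 3$ ($D{\left(U \right)} = 3 + 2 \cdot 0 \left(-4\right) = 3 + 0 \left(-4\right) = 3 + 0 = 3$)
$D{\left(0 \right)} + o{\left(f \right)} = 3 + 18 = 21$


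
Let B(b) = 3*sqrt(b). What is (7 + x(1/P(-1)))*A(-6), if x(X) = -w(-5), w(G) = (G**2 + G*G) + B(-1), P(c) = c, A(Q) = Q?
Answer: 258 + 18*I ≈ 258.0 + 18.0*I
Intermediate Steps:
w(G) = 2*G**2 + 3*I (w(G) = (G**2 + G*G) + 3*sqrt(-1) = (G**2 + G**2) + 3*I = 2*G**2 + 3*I)
x(X) = -50 - 3*I (x(X) = -(2*(-5)**2 + 3*I) = -(2*25 + 3*I) = -(50 + 3*I) = -50 - 3*I)
(7 + x(1/P(-1)))*A(-6) = (7 + (-50 - 3*I))*(-6) = (-43 - 3*I)*(-6) = 258 + 18*I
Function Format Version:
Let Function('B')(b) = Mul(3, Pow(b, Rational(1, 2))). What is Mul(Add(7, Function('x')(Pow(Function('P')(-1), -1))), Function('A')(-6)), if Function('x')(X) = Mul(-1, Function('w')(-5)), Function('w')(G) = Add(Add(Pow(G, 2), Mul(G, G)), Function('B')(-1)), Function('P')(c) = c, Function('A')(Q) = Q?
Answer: Add(258, Mul(18, I)) ≈ Add(258.00, Mul(18.000, I))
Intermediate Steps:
Function('w')(G) = Add(Mul(2, Pow(G, 2)), Mul(3, I)) (Function('w')(G) = Add(Add(Pow(G, 2), Mul(G, G)), Mul(3, Pow(-1, Rational(1, 2)))) = Add(Add(Pow(G, 2), Pow(G, 2)), Mul(3, I)) = Add(Mul(2, Pow(G, 2)), Mul(3, I)))
Function('x')(X) = Add(-50, Mul(-3, I)) (Function('x')(X) = Mul(-1, Add(Mul(2, Pow(-5, 2)), Mul(3, I))) = Mul(-1, Add(Mul(2, 25), Mul(3, I))) = Mul(-1, Add(50, Mul(3, I))) = Add(-50, Mul(-3, I)))
Mul(Add(7, Function('x')(Pow(Function('P')(-1), -1))), Function('A')(-6)) = Mul(Add(7, Add(-50, Mul(-3, I))), -6) = Mul(Add(-43, Mul(-3, I)), -6) = Add(258, Mul(18, I))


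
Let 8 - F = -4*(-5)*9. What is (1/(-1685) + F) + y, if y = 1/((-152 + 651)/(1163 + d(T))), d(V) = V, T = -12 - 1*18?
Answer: -142711574/840815 ≈ -169.73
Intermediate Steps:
T = -30 (T = -12 - 18 = -30)
y = 1133/499 (y = 1/((-152 + 651)/(1163 - 30)) = 1/(499/1133) = 1133/499 ≈ 2.2705)
F = -172 (F = 8 - (-4*(-5))*9 = 8 - 20*9 = 8 - 1*180 = 8 - 180 = -172)
(1/(-1685) + F) + y = (1/(-1685) - 172) + 1133/499 = (-1/1685 - 172) + 1133/499 = -289821/1685 + 1133/499 = -142711574/840815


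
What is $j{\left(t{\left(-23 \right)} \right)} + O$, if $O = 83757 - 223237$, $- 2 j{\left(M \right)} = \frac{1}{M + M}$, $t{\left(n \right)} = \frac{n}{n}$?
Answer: $- \frac{557921}{4} \approx -1.3948 \cdot 10^{5}$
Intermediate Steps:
$t{\left(n \right)} = 1$
$j{\left(M \right)} = - \frac{1}{4 M}$ ($j{\left(M \right)} = - \frac{1}{2 \left(M + M\right)} = - \frac{1}{2 \cdot 2 M} = - \frac{\frac{1}{2} \frac{1}{M}}{2} = - \frac{1}{4 M}$)
$O = -139480$
$j{\left(t{\left(-23 \right)} \right)} + O = - \frac{1}{4 \cdot 1} - 139480 = \left(- \frac{1}{4}\right) 1 - 139480 = - \frac{1}{4} - 139480 = - \frac{557921}{4}$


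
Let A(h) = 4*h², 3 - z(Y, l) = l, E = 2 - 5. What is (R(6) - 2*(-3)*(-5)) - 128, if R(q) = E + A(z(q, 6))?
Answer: -125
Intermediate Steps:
E = -3
z(Y, l) = 3 - l
R(q) = 33 (R(q) = -3 + 4*(3 - 1*6)² = -3 + 4*(3 - 6)² = -3 + 4*(-3)² = -3 + 4*9 = -3 + 36 = 33)
(R(6) - 2*(-3)*(-5)) - 128 = (33 - 2*(-3)*(-5)) - 128 = (33 + 6*(-5)) - 128 = (33 - 30) - 128 = 3 - 128 = -125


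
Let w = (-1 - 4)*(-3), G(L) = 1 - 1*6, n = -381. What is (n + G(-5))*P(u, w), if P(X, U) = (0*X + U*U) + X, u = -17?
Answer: -80288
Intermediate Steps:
G(L) = -5 (G(L) = 1 - 6 = -5)
w = 15 (w = -5*(-3) = 15)
P(X, U) = X + U**2 (P(X, U) = (0 + U**2) + X = U**2 + X = X + U**2)
(n + G(-5))*P(u, w) = (-381 - 5)*(-17 + 15**2) = -386*(-17 + 225) = -386*208 = -80288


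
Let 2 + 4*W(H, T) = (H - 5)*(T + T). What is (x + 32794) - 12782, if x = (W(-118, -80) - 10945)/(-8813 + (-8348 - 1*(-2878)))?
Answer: 63519427/3174 ≈ 20012.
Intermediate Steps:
W(H, T) = -½ + T*(-5 + H)/2 (W(H, T) = -½ + ((H - 5)*(T + T))/4 = -½ + ((-5 + H)*(2*T))/4 = -½ + (2*T*(-5 + H))/4 = -½ + T*(-5 + H)/2)
x = 1339/3174 (x = ((-½ - 5/2*(-80) + (½)*(-118)*(-80)) - 10945)/(-8813 + (-8348 - 1*(-2878))) = ((-½ + 200 + 4720) - 10945)/(-8813 + (-8348 + 2878)) = (9839/2 - 10945)/(-8813 - 5470) = -12051/2/(-14283) = -12051/2*(-1/14283) = 1339/3174 ≈ 0.42186)
(x + 32794) - 12782 = (1339/3174 + 32794) - 12782 = 104089495/3174 - 12782 = 63519427/3174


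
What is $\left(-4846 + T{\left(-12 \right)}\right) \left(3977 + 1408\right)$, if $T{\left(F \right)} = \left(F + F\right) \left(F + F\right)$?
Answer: $-22993950$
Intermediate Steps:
$T{\left(F \right)} = 4 F^{2}$ ($T{\left(F \right)} = 2 F 2 F = 4 F^{2}$)
$\left(-4846 + T{\left(-12 \right)}\right) \left(3977 + 1408\right) = \left(-4846 + 4 \left(-12\right)^{2}\right) \left(3977 + 1408\right) = \left(-4846 + 4 \cdot 144\right) 5385 = \left(-4846 + 576\right) 5385 = \left(-4270\right) 5385 = -22993950$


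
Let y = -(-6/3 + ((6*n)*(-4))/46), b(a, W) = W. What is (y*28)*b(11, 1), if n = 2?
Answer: 1960/23 ≈ 85.217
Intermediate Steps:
y = 70/23 (y = -(-6/3 + ((6*2)*(-4))/46) = -(-6*⅓ + (12*(-4))*(1/46)) = -(-2 - 48*1/46) = -(-2 - 24/23) = -1*(-70/23) = 70/23 ≈ 3.0435)
(y*28)*b(11, 1) = ((70/23)*28)*1 = (1960/23)*1 = 1960/23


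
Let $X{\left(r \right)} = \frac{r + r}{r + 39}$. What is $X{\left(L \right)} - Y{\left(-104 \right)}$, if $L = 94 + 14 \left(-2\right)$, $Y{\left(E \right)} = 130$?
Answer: $- \frac{4506}{35} \approx -128.74$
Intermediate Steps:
$L = 66$ ($L = 94 - 28 = 66$)
$X{\left(r \right)} = \frac{2 r}{39 + r}$
$X{\left(L \right)} - Y{\left(-104 \right)} = 2 \cdot 66 \frac{1}{39 + 66} - 130 = 2 \cdot 66 \cdot \frac{1}{105} - 130 = \frac{44}{35} - 130 = - \frac{4506}{35}$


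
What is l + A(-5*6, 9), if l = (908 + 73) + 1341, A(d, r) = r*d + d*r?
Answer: 1782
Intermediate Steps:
A(d, r) = 2*d*r (A(d, r) = d*r + d*r = 2*d*r)
l = 2322 (l = 981 + 1341 = 2322)
l + A(-5*6, 9) = 2322 + 2*(-5*6)*9 = 2322 + 2*(-30)*9 = 2322 - 540 = 1782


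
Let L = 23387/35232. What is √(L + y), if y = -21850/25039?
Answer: I*√207302019902754/31506216 ≈ 0.45699*I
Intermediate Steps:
L = 23387/35232 (L = 23387*(1/35232) = 23387/35232 ≈ 0.66380)
y = -21850/25039 (y = -21850*1/25039 = -21850/25039 ≈ -0.87264)
√(L + y) = √(23387/35232 - 21850/25039) = √(-184232107/882174048) = I*√207302019902754/31506216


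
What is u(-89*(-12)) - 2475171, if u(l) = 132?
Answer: -2475039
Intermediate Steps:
u(-89*(-12)) - 2475171 = 132 - 2475171 = -2475039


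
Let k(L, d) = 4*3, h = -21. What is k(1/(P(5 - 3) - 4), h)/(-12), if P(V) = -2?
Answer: -1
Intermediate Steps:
k(L, d) = 12
k(1/(P(5 - 3) - 4), h)/(-12) = 12/(-12) = 12*(-1/12) = -1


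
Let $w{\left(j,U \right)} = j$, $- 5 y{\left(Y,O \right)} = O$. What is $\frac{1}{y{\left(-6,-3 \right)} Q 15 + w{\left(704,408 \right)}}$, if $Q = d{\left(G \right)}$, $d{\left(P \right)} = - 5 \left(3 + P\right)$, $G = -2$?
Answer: $\frac{1}{659} \approx 0.0015175$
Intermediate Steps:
$y{\left(Y,O \right)} = - \frac{O}{5}$
$d{\left(P \right)} = -15 - 5 P$
$Q = -5$ ($Q = -15 - -10 = -15 + 10 = -5$)
$\frac{1}{y{\left(-6,-3 \right)} Q 15 + w{\left(704,408 \right)}} = \frac{1}{\left(- \frac{1}{5}\right) \left(-3\right) \left(-5\right) 15 + 704} = \frac{1}{\frac{3}{5} \left(-5\right) 15 + 704} = \frac{1}{\left(-3\right) 15 + 704} = \frac{1}{-45 + 704} = \frac{1}{659}$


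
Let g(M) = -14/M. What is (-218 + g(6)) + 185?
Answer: -106/3 ≈ -35.333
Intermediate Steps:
(-218 + g(6)) + 185 = (-218 - 14/6) + 185 = (-218 - 14*⅙) + 185 = (-218 - 7/3) + 185 = -661/3 + 185 = -106/3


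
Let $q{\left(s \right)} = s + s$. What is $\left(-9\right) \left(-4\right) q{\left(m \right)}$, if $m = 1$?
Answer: $72$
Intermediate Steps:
$q{\left(s \right)} = 2 s$
$\left(-9\right) \left(-4\right) q{\left(m \right)} = \left(-9\right) \left(-4\right) 2 \cdot 1 = 36 \cdot 2 = 72$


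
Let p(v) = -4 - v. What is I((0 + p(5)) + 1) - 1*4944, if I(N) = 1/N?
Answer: -39553/8 ≈ -4944.1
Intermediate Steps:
I((0 + p(5)) + 1) - 1*4944 = 1/((0 + (-4 - 1*5)) + 1) - 1*4944 = 1/((0 + (-4 - 5)) + 1) - 4944 = 1/((0 - 9) + 1) - 4944 = 1/(-9 + 1) - 4944 = 1/(-8) - 4944 = -⅛ - 4944 = -39553/8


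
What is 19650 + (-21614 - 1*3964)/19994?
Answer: 196428261/9997 ≈ 19649.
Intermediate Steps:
19650 + (-21614 - 1*3964)/19994 = 19650 + (-21614 - 3964)*(1/19994) = 19650 - 25578*1/19994 = 19650 - 12789/9997 = 196428261/9997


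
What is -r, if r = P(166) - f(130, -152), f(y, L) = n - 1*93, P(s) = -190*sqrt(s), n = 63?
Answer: -30 + 190*sqrt(166) ≈ 2418.0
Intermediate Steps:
f(y, L) = -30 (f(y, L) = 63 - 1*93 = 63 - 93 = -30)
r = 30 - 190*sqrt(166) (r = -190*sqrt(166) - 1*(-30) = -190*sqrt(166) + 30 = 30 - 190*sqrt(166) ≈ -2418.0)
-r = -(30 - 190*sqrt(166)) = -30 + 190*sqrt(166)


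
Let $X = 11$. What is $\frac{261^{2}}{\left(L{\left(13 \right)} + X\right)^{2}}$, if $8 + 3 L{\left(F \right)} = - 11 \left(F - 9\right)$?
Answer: $\frac{613089}{361} \approx 1698.3$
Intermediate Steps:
$L{\left(F \right)} = \frac{91}{3} - \frac{11 F}{3}$ ($L{\left(F \right)} = - \frac{8}{3} + \frac{\left(-11\right) \left(F - 9\right)}{3} = - \frac{8}{3} + \frac{\left(-11\right) \left(-9 + F\right)}{3} = - \frac{8}{3} + \frac{99 - 11 F}{3} = - \frac{8}{3} - \left(-33 + \frac{11 F}{3}\right) = \frac{91}{3} - \frac{11 F}{3}$)
$\frac{261^{2}}{\left(L{\left(13 \right)} + X\right)^{2}} = \frac{261^{2}}{\left(\left(\frac{91}{3} - \frac{143}{3}\right) + 11\right)^{2}} = \frac{68121}{\left(\left(\frac{91}{3} - \frac{143}{3}\right) + 11\right)^{2}} = \frac{68121}{\left(- \frac{52}{3} + 11\right)^{2}} = \frac{68121}{\left(- \frac{19}{3}\right)^{2}} = \frac{68121}{\frac{361}{9}} = 68121 \cdot \frac{9}{361} = \frac{613089}{361}$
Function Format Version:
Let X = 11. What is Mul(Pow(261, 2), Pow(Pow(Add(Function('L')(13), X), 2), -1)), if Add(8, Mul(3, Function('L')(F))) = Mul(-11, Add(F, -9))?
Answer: Rational(613089, 361) ≈ 1698.3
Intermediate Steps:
Function('L')(F) = Add(Rational(91, 3), Mul(Rational(-11, 3), F)) (Function('L')(F) = Add(Rational(-8, 3), Mul(Rational(1, 3), Mul(-11, Add(F, -9)))) = Add(Rational(-8, 3), Mul(Rational(1, 3), Mul(-11, Add(-9, F)))) = Add(Rational(-8, 3), Mul(Rational(1, 3), Add(99, Mul(-11, F)))) = Add(Rational(-8, 3), Add(33, Mul(Rational(-11, 3), F))) = Add(Rational(91, 3), Mul(Rational(-11, 3), F)))
Mul(Pow(261, 2), Pow(Pow(Add(Function('L')(13), X), 2), -1)) = Mul(Pow(261, 2), Pow(Pow(Add(Add(Rational(91, 3), Mul(Rational(-11, 3), 13)), 11), 2), -1)) = Mul(68121, Pow(Pow(Add(Add(Rational(91, 3), Rational(-143, 3)), 11), 2), -1)) = Mul(68121, Pow(Pow(Add(Rational(-52, 3), 11), 2), -1)) = Mul(68121, Pow(Pow(Rational(-19, 3), 2), -1)) = Mul(68121, Pow(Rational(361, 9), -1)) = Mul(68121, Rational(9, 361)) = Rational(613089, 361)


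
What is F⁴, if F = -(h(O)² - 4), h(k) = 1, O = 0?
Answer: 81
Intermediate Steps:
F = 3 (F = -(1² - 4) = -(1 - 4) = -1*(-3) = 3)
F⁴ = 3⁴ = 81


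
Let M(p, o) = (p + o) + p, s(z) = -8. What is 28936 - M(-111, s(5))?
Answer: 29166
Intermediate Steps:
M(p, o) = o + 2*p (M(p, o) = (o + p) + p = o + 2*p)
28936 - M(-111, s(5)) = 28936 - (-8 + 2*(-111)) = 28936 - (-8 - 222) = 28936 - 1*(-230) = 28936 + 230 = 29166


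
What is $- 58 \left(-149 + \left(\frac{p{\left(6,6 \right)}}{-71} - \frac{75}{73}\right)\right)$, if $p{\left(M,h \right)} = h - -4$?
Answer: $\frac{45142676}{5183} \approx 8709.8$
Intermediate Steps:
$p{\left(M,h \right)} = 4 + h$ ($p{\left(M,h \right)} = h + 4 = 4 + h$)
$- 58 \left(-149 + \left(\frac{p{\left(6,6 \right)}}{-71} - \frac{75}{73}\right)\right) = - 58 \left(-149 - \left(\frac{75}{73} - \frac{4 + 6}{-71}\right)\right) = - 58 \left(-149 + \left(10 \left(- \frac{1}{71}\right) - \frac{75}{73}\right)\right) = - 58 \left(-149 - \frac{6055}{5183}\right) = \left(-58\right) \left(- \frac{778322}{5183}\right) = \frac{45142676}{5183}$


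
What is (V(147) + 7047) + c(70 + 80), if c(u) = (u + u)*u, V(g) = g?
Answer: 52194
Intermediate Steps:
c(u) = 2*u² (c(u) = (2*u)*u = 2*u²)
(V(147) + 7047) + c(70 + 80) = (147 + 7047) + 2*(70 + 80)² = 7194 + 2*150² = 7194 + 2*22500 = 7194 + 45000 = 52194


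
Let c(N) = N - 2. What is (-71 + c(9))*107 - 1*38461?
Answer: -45309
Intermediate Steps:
c(N) = -2 + N
(-71 + c(9))*107 - 1*38461 = (-71 + (-2 + 9))*107 - 1*38461 = (-71 + 7)*107 - 38461 = -64*107 - 38461 = -6848 - 38461 = -45309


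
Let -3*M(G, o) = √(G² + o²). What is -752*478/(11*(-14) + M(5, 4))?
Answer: 498206016/213403 - 1078368*√41/213403 ≈ 2302.2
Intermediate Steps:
M(G, o) = -√(G² + o²)/3
-752*478/(11*(-14) + M(5, 4)) = -752*478/(11*(-14) - √(5² + 4²)/3) = -752*478/(-154 - √(25 + 16)/3) = -752*478/(-154 - √41/3) = -752/(-77/239 - √41/1434)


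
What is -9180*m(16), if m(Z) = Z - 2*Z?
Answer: 146880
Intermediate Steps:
m(Z) = -Z
-9180*m(16) = -(-9180)*16 = -9180*(-16) = 146880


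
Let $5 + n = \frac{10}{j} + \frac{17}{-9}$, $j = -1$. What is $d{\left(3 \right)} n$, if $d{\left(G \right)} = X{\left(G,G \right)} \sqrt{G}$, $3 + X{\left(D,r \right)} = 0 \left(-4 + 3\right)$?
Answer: $\frac{152 \sqrt{3}}{3} \approx 87.757$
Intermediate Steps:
$X{\left(D,r \right)} = -3$ ($X{\left(D,r \right)} = -3 + 0 \left(-4 + 3\right) = -3 + 0 \left(-1\right) = -3 + 0 = -3$)
$d{\left(G \right)} = - 3 \sqrt{G}$
$n = - \frac{152}{9}$ ($n = -5 + \left(\frac{10}{-1} + \frac{17}{-9}\right) = -5 + \left(10 \left(-1\right) + 17 \left(- \frac{1}{9}\right)\right) = -5 - \frac{107}{9} = - \frac{152}{9} \approx -16.889$)
$d{\left(3 \right)} n = - 3 \sqrt{3} \left(- \frac{152}{9}\right) = \frac{152 \sqrt{3}}{3}$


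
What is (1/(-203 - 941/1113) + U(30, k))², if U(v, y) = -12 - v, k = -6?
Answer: 90822291385329/51474534400 ≈ 1764.4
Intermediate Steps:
(1/(-203 - 941/1113) + U(30, k))² = (1/(-203 - 941/1113) + (-12 - 1*30))² = (1/(-203 - 941*1/1113) + (-12 - 30))² = (1/(-203 - 941/1113) - 42)² = (1/(-226880/1113) - 42)² = (-1113/226880 - 42)² = (-9530073/226880)² = 90822291385329/51474534400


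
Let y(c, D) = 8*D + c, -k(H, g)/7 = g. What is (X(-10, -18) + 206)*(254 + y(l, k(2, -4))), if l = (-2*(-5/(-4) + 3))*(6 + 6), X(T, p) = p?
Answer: 70688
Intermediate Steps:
k(H, g) = -7*g
l = -102 (l = -2*(-5*(-1/4) + 3)*12 = -2*(5/4 + 3)*12 = -2*17/4*12 = -17/2*12 = -102)
y(c, D) = c + 8*D
(X(-10, -18) + 206)*(254 + y(l, k(2, -4))) = (-18 + 206)*(254 + (-102 + 8*(-7*(-4)))) = 188*(254 + (-102 + 8*28)) = 188*(254 + (-102 + 224)) = 188*(254 + 122) = 188*376 = 70688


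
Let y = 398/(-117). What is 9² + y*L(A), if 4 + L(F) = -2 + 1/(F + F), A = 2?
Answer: 23531/234 ≈ 100.56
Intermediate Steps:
L(F) = -6 + 1/(2*F) (L(F) = -4 + (-2 + 1/(F + F)) = -4 + (-2 + 1/(2*F)) = -6 + 1/(2*F))
y = -398/117 (y = 398*(-1/117) = -398/117 ≈ -3.4017)
9² + y*L(A) = 9² - 398*(-6 + (½)/2)/117 = 81 - 398*(-6 + (½)*(½))/117 = 81 - 398*(-6 + ¼)/117 = 81 - 398/117*(-23/4) = 81 + 4577/234 = 23531/234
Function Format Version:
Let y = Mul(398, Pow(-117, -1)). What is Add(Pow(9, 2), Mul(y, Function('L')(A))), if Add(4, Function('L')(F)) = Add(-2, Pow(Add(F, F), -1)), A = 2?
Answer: Rational(23531, 234) ≈ 100.56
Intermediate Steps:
Function('L')(F) = Add(-6, Mul(Rational(1, 2), Pow(F, -1))) (Function('L')(F) = Add(-4, Add(-2, Pow(Add(F, F), -1))) = Add(-4, Add(-2, Pow(Mul(2, F), -1))) = Add(-4, Add(-2, Mul(Rational(1, 2), Pow(F, -1)))) = Add(-6, Mul(Rational(1, 2), Pow(F, -1))))
y = Rational(-398, 117) (y = Mul(398, Rational(-1, 117)) = Rational(-398, 117) ≈ -3.4017)
Add(Pow(9, 2), Mul(y, Function('L')(A))) = Add(Pow(9, 2), Mul(Rational(-398, 117), Add(-6, Mul(Rational(1, 2), Pow(2, -1))))) = Add(81, Mul(Rational(-398, 117), Add(-6, Mul(Rational(1, 2), Rational(1, 2))))) = Add(81, Mul(Rational(-398, 117), Add(-6, Rational(1, 4)))) = Add(81, Mul(Rational(-398, 117), Rational(-23, 4))) = Add(81, Rational(4577, 234)) = Rational(23531, 234)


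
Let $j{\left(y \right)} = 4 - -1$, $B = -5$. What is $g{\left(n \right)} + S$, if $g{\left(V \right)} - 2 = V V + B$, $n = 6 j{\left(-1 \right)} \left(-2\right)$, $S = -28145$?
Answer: $-24548$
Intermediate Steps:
$j{\left(y \right)} = 5$ ($j{\left(y \right)} = 4 + 1 = 5$)
$n = -60$ ($n = 6 \cdot 5 \left(-2\right) = 30 \left(-2\right) = -60$)
$g{\left(V \right)} = -3 + V^{2}$ ($g{\left(V \right)} = 2 + \left(V V - 5\right) = 2 + \left(V^{2} - 5\right) = 2 + \left(-5 + V^{2}\right) = -3 + V^{2}$)
$g{\left(n \right)} + S = \left(-3 + \left(-60\right)^{2}\right) - 28145 = \left(-3 + 3600\right) - 28145 = 3597 - 28145 = -24548$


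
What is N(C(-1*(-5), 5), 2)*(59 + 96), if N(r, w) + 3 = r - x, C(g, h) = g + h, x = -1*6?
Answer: 2015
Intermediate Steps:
x = -6
N(r, w) = 3 + r (N(r, w) = -3 + (r - 1*(-6)) = -3 + (r + 6) = -3 + (6 + r) = 3 + r)
N(C(-1*(-5), 5), 2)*(59 + 96) = (3 + (-1*(-5) + 5))*(59 + 96) = (3 + (5 + 5))*155 = (3 + 10)*155 = 13*155 = 2015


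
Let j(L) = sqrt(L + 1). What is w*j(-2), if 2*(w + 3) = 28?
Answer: 11*I ≈ 11.0*I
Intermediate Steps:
w = 11 (w = -3 + (1/2)*28 = -3 + 14 = 11)
j(L) = sqrt(1 + L)
w*j(-2) = 11*sqrt(1 - 2) = 11*sqrt(-1) = 11*I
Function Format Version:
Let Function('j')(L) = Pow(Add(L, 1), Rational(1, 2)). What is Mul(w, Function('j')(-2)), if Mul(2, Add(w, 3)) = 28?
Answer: Mul(11, I) ≈ Mul(11.000, I)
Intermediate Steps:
w = 11 (w = Add(-3, Mul(Rational(1, 2), 28)) = Add(-3, 14) = 11)
Function('j')(L) = Pow(Add(1, L), Rational(1, 2))
Mul(w, Function('j')(-2)) = Mul(11, Pow(Add(1, -2), Rational(1, 2))) = Mul(11, Pow(-1, Rational(1, 2))) = Mul(11, I)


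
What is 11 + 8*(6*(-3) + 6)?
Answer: -85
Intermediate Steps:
11 + 8*(6*(-3) + 6) = 11 + 8*(-18 + 6) = 11 + 8*(-12) = 11 - 96 = -85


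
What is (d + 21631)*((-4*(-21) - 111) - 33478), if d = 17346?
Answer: -1305924385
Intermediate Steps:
(d + 21631)*((-4*(-21) - 111) - 33478) = (17346 + 21631)*((-4*(-21) - 111) - 33478) = 38977*((84 - 111) - 33478) = 38977*(-27 - 33478) = 38977*(-33505) = -1305924385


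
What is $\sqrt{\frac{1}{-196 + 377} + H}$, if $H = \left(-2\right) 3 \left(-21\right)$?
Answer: $\frac{\sqrt{4128067}}{181} \approx 11.225$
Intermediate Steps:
$H = 126$ ($H = \left(-6\right) \left(-21\right) = 126$)
$\sqrt{\frac{1}{-196 + 377} + H} = \sqrt{\frac{1}{-196 + 377} + 126} = \sqrt{\frac{1}{181} + 126} = \sqrt{\frac{22807}{181}} = \frac{\sqrt{4128067}}{181}$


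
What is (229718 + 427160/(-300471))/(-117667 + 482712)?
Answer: 69023170018/109685436195 ≈ 0.62928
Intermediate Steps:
(229718 + 427160/(-300471))/(-117667 + 482712) = (229718 + 427160*(-1/300471))/365045 = (229718 - 427160/300471)*(1/365045) = (69023170018/300471)*(1/365045) = 69023170018/109685436195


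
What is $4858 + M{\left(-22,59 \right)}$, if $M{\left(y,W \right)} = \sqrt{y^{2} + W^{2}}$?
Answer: $4858 + \sqrt{3965} \approx 4921.0$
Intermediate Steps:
$M{\left(y,W \right)} = \sqrt{W^{2} + y^{2}}$
$4858 + M{\left(-22,59 \right)} = 4858 + \sqrt{59^{2} + \left(-22\right)^{2}} = 4858 + \sqrt{3481 + 484} = 4858 + \sqrt{3965}$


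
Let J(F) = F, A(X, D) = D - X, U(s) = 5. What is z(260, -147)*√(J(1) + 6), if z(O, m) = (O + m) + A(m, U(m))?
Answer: 265*√7 ≈ 701.12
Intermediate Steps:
z(O, m) = 5 + O (z(O, m) = (O + m) + (5 - m) = 5 + O)
z(260, -147)*√(J(1) + 6) = (5 + 260)*√(1 + 6) = 265*√7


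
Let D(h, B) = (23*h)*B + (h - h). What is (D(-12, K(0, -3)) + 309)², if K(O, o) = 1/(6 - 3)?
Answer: 47089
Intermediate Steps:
K(O, o) = ⅓ (K(O, o) = 1/3 = ⅓)
D(h, B) = 23*B*h (D(h, B) = 23*B*h + 0 = 23*B*h)
(D(-12, K(0, -3)) + 309)² = (23*(⅓)*(-12) + 309)² = (-92 + 309)² = 217² = 47089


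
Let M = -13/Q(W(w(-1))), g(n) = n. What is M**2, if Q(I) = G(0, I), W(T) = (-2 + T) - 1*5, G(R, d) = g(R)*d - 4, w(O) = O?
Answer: 169/16 ≈ 10.563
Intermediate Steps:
G(R, d) = -4 + R*d (G(R, d) = R*d - 4 = -4 + R*d)
W(T) = -7 + T (W(T) = (-2 + T) - 5 = -7 + T)
Q(I) = -4 (Q(I) = -4 + 0*I = -4 + 0 = -4)
M = 13/4 (M = -13/(-4) = -13*(-1/4) = 13/4 ≈ 3.2500)
M**2 = (13/4)**2 = 169/16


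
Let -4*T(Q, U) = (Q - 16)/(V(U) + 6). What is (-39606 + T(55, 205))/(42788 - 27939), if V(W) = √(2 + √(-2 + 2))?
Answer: -2693325/1009732 + 39*√2/2019464 ≈ -2.6673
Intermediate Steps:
V(W) = √2 (V(W) = √(2 + √0) = √(2 + 0) = √2)
T(Q, U) = -(-16 + Q)/(4*(6 + √2)) (T(Q, U) = -(Q - 16)/(4*(√2 + 6)) = -(-16 + Q)/(4*(6 + √2)))
(-39606 + T(55, 205))/(42788 - 27939) = (-39606 - (-16 + 55)/(4*(6 + √2)))/(42788 - 27939) = (-39606 - ¼*39/(6 + √2))/14849 = (-39606 - 39/(4*(6 + √2)))*(1/14849) = -39606/14849 - 39/(59396*(6 + √2))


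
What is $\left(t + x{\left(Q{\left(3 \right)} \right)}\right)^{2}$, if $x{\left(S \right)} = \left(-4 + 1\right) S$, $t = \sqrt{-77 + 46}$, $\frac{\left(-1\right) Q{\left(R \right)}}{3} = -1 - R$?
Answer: $\left(36 - i \sqrt{31}\right)^{2} \approx 1265.0 - 400.88 i$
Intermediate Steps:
$Q{\left(R \right)} = 3 + 3 R$ ($Q{\left(R \right)} = - 3 \left(-1 - R\right) = 3 + 3 R$)
$t = i \sqrt{31}$ ($t = \sqrt{-31} = i \sqrt{31} \approx 5.5678 i$)
$x{\left(S \right)} = - 3 S$
$\left(t + x{\left(Q{\left(3 \right)} \right)}\right)^{2} = \left(i \sqrt{31} - 3 \left(3 + 3 \cdot 3\right)\right)^{2} = \left(i \sqrt{31} - 3 \left(3 + 9\right)\right)^{2} = \left(i \sqrt{31} - 36\right)^{2} = \left(-36 + i \sqrt{31}\right)^{2}$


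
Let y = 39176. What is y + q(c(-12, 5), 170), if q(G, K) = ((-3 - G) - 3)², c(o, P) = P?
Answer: 39297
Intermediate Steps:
q(G, K) = (-6 - G)²
y + q(c(-12, 5), 170) = 39176 + (6 + 5)² = 39176 + 11² = 39176 + 121 = 39297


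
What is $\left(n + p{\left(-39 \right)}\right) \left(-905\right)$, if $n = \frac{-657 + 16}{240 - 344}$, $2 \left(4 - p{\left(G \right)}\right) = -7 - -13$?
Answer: $- \frac{674225}{104} \approx -6482.9$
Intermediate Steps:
$p{\left(G \right)} = 1$ ($p{\left(G \right)} = 4 - \frac{-7 - -13}{2} = 4 - \frac{-7 + 13}{2} = 4 - 3 = 1$)
$n = \frac{641}{104}$ ($n = - \frac{641}{-104} = \left(-641\right) \left(- \frac{1}{104}\right) = \frac{641}{104} \approx 6.1635$)
$\left(n + p{\left(-39 \right)}\right) \left(-905\right) = \left(\frac{641}{104} + 1\right) \left(-905\right) = \frac{745}{104} \left(-905\right) = - \frac{674225}{104}$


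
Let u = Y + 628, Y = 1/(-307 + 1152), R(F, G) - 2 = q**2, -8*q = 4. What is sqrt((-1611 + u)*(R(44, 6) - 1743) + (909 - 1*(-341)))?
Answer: sqrt(28939647710)/130 ≈ 1308.6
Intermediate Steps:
q = -1/2 (q = -1/8*4 = -1/2 ≈ -0.50000)
R(F, G) = 9/4 (R(F, G) = 2 + (-1/2)**2 = 2 + 1/4 = 9/4)
Y = 1/845 ≈ 0.0011834
u = 530661/845 (u = 1/845 + 628 = 530661/845 ≈ 628.00)
sqrt((-1611 + u)*(R(44, 6) - 1743) + (909 - 1*(-341))) = sqrt((-1611 + 530661/845)*(9/4 - 1743) + (909 - 1*(-341))) = sqrt(-830634/845*(-6963/4) + (909 + 341)) = sqrt(2891852271/1690 + 1250) = sqrt(2893964771/1690) = sqrt(28939647710)/130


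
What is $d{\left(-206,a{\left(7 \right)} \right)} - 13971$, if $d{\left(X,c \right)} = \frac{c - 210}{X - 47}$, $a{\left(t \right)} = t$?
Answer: $- \frac{3534460}{253} \approx -13970.0$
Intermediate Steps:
$d{\left(X,c \right)} = \frac{-210 + c}{-47 + X}$
$d{\left(-206,a{\left(7 \right)} \right)} - 13971 = \frac{-210 + 7}{-47 - 206} - 13971 = \frac{1}{-253} \left(-203\right) - 13971 = \left(- \frac{1}{253}\right) \left(-203\right) - 13971 = \frac{203}{253} - 13971 = - \frac{3534460}{253}$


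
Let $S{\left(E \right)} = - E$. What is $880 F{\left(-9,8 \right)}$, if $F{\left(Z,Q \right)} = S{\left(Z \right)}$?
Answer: $7920$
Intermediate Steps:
$F{\left(Z,Q \right)} = - Z$
$880 F{\left(-9,8 \right)} = 880 \left(\left(-1\right) \left(-9\right)\right) = 880 \cdot 9 = 7920$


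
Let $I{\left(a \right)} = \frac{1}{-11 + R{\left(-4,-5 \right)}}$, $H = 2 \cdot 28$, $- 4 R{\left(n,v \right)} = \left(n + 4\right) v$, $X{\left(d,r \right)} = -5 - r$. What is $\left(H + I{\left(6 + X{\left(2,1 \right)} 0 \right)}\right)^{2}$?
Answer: $\frac{378225}{121} \approx 3125.8$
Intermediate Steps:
$R{\left(n,v \right)} = - \frac{v \left(4 + n\right)}{4}$ ($R{\left(n,v \right)} = - \frac{\left(n + 4\right) v}{4} = - \frac{\left(4 + n\right) v}{4} = - \frac{v \left(4 + n\right)}{4}$)
$H = 56$
$I{\left(a \right)} = - \frac{1}{11}$ ($I{\left(a \right)} = \frac{1}{-11 - - \frac{5 \left(4 - 4\right)}{4}} = \frac{1}{-11 - \left(- \frac{5}{4}\right) 0} = \frac{1}{-11 + 0} = \frac{1}{-11} = - \frac{1}{11}$)
$\left(H + I{\left(6 + X{\left(2,1 \right)} 0 \right)}\right)^{2} = \left(56 - \frac{1}{11}\right)^{2} = \left(\frac{615}{11}\right)^{2} = \frac{378225}{121}$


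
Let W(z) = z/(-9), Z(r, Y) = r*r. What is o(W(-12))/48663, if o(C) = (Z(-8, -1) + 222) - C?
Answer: 854/145989 ≈ 0.0058498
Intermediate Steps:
Z(r, Y) = r²
W(z) = -z/9 (W(z) = z*(-⅑) = -z/9)
o(C) = 286 - C (o(C) = ((-8)² + 222) - C = (64 + 222) - C = 286 - C)
o(W(-12))/48663 = (286 - (-1)*(-12)/9)/48663 = (286 - 1*4/3)*(1/48663) = (286 - 4/3)*(1/48663) = (854/3)*(1/48663) = 854/145989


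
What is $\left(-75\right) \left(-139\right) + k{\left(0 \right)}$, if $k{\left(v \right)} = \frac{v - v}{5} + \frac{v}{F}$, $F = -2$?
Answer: $10425$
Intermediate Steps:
$k{\left(v \right)} = - \frac{v}{2}$ ($k{\left(v \right)} = \frac{v - v}{5} + \frac{v}{-2} = 0 \cdot \frac{1}{5} + v \left(- \frac{1}{2}\right) = 0 - \frac{v}{2} = - \frac{v}{2}$)
$\left(-75\right) \left(-139\right) + k{\left(0 \right)} = \left(-75\right) \left(-139\right) - 0 = 10425 + 0 = 10425$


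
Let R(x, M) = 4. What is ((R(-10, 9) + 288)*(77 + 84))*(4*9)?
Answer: 1692432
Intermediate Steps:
((R(-10, 9) + 288)*(77 + 84))*(4*9) = ((4 + 288)*(77 + 84))*(4*9) = (292*161)*36 = 47012*36 = 1692432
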